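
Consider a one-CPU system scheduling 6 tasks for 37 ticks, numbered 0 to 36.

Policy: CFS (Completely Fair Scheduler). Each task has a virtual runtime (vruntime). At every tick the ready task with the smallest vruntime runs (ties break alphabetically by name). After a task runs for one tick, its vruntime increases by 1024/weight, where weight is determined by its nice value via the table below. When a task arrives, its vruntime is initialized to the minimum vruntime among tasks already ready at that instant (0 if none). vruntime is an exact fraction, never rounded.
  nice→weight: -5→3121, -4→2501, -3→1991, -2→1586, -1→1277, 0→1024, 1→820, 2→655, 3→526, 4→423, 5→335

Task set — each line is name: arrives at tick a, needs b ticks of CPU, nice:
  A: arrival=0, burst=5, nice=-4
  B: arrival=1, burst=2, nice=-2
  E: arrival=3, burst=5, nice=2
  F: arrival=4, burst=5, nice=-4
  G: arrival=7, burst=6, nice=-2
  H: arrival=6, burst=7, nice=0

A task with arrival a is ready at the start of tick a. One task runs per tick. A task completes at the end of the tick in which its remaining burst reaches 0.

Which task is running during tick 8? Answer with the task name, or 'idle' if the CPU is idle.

running at tick 8 = H

t=0: vr[A=0] → run A
t=1: vr[A=1024/2501 B=1024/2501] → run A
t=2: vr[A=2048/2501 B=1024/2501] → run B
t=3: vr[A=2048/2501 B=34304/32513 E=2048/2501] → run A
t=4: vr[A=3072/2501 B=34304/32513 E=2048/2501 F=2048/2501] → run E
t=5: vr[A=3072/2501 B=34304/32513 E=3902464/1638155 F=2048/2501] → run F
t=6: vr[A=3072/2501 B=34304/32513 E=3902464/1638155 F=3072/2501 H=34304/32513] → run B
t=7: vr[A=3072/2501 E=3902464/1638155 F=3072/2501 G=34304/32513 H=34304/32513] → run G
t=8: vr[A=3072/2501 E=3902464/1638155 F=3072/2501 G=55296/32513 H=34304/32513] → run H
t=9: vr[A=3072/2501 E=3902464/1638155 F=3072/2501 G=55296/32513 H=66817/32513] → run A
t=10: vr[A=4096/2501 E=3902464/1638155 F=3072/2501 G=55296/32513 H=66817/32513] → run F
t=11: vr[A=4096/2501 E=3902464/1638155 F=4096/2501 G=55296/32513 H=66817/32513] → run A
t=12: vr[E=3902464/1638155 F=4096/2501 G=55296/32513 H=66817/32513] → run F
t=13: vr[E=3902464/1638155 F=5120/2501 G=55296/32513 H=66817/32513] → run G
t=14: vr[E=3902464/1638155 F=5120/2501 G=76288/32513 H=66817/32513] → run F
t=15: vr[E=3902464/1638155 F=6144/2501 G=76288/32513 H=66817/32513] → run H
t=16: vr[E=3902464/1638155 F=6144/2501 G=76288/32513 H=99330/32513] → run G
t=17: vr[E=3902464/1638155 F=6144/2501 G=97280/32513 H=99330/32513] → run E
t=18: vr[E=6463488/1638155 F=6144/2501 G=97280/32513 H=99330/32513] → run F
t=19: vr[E=6463488/1638155 G=97280/32513 H=99330/32513] → run G
t=20: vr[E=6463488/1638155 G=118272/32513 H=99330/32513] → run H
t=21: vr[E=6463488/1638155 G=118272/32513 H=131843/32513] → run G
t=22: vr[E=6463488/1638155 G=139264/32513 H=131843/32513] → run E
t=23: vr[E=9024512/1638155 G=139264/32513 H=131843/32513] → run H
t=24: vr[E=9024512/1638155 G=139264/32513 H=164356/32513] → run G
t=25: vr[E=9024512/1638155 H=164356/32513] → run H
t=26: vr[E=9024512/1638155 H=196869/32513] → run E
t=27: vr[E=11585536/1638155 H=196869/32513] → run H
t=28: vr[E=11585536/1638155 H=229382/32513] → run H
t=29: vr[E=11585536/1638155] → run E
t=30: (idle)
t=31: (idle)
t=32: (idle)
t=33: (idle)
t=34: (idle)
t=35: (idle)
t=36: (idle)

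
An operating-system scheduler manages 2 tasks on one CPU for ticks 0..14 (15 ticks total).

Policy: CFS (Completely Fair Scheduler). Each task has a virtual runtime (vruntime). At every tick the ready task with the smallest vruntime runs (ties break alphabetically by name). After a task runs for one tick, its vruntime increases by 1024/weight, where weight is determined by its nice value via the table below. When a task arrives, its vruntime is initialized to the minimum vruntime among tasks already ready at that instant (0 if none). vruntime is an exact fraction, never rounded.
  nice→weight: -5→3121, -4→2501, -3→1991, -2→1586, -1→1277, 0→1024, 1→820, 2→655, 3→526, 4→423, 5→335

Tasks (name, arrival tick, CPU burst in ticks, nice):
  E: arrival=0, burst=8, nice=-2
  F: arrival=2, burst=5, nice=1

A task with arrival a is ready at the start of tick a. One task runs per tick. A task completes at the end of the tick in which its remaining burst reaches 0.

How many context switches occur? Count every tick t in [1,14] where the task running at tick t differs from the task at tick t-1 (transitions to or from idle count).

t=0: vr[E=0] → run E
t=1: vr[E=512/793] → run E
t=2: vr[E=1024/793 F=1024/793] → run E
t=3: vr[E=1536/793 F=1024/793] → run F
t=4: vr[E=1536/793 F=412928/162565] → run E
t=5: vr[E=2048/793 F=412928/162565] → run F
t=6: vr[E=2048/793 F=615936/162565] → run E
t=7: vr[E=2560/793 F=615936/162565] → run E
t=8: vr[E=3072/793 F=615936/162565] → run F
t=9: vr[E=3072/793 F=818944/162565] → run E
t=10: vr[E=3584/793 F=818944/162565] → run E
t=11: vr[F=818944/162565] → run F
t=12: vr[F=1021952/162565] → run F
t=13: (idle)
t=14: (idle)

context switches = 8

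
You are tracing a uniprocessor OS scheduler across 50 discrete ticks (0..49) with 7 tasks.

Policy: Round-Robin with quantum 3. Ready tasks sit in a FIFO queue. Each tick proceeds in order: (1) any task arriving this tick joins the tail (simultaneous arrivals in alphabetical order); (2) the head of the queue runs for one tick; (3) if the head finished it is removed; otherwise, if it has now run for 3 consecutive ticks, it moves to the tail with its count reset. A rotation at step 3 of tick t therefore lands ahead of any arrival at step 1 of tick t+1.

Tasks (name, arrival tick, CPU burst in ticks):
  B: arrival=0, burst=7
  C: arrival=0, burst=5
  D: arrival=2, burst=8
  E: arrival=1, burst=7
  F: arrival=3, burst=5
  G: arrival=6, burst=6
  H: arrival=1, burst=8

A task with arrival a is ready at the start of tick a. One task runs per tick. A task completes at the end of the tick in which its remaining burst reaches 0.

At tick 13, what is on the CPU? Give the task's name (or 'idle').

t=0: queue=[B,C] q_used=0 → run B
t=1: queue=[B,C,E,H] q_used=1 → run B
t=2: queue=[B,C,E,H,D] q_used=2 → run B
t=3: queue=[C,E,H,D,B,F] q_used=0 → run C
t=4: queue=[C,E,H,D,B,F] q_used=1 → run C
t=5: queue=[C,E,H,D,B,F] q_used=2 → run C
t=6: queue=[E,H,D,B,F,C,G] q_used=0 → run E
t=7: queue=[E,H,D,B,F,C,G] q_used=1 → run E
t=8: queue=[E,H,D,B,F,C,G] q_used=2 → run E
t=9: queue=[H,D,B,F,C,G,E] q_used=0 → run H
t=10: queue=[H,D,B,F,C,G,E] q_used=1 → run H
t=11: queue=[H,D,B,F,C,G,E] q_used=2 → run H
t=12: queue=[D,B,F,C,G,E,H] q_used=0 → run D
t=13: queue=[D,B,F,C,G,E,H] q_used=1 → run D
t=14: queue=[D,B,F,C,G,E,H] q_used=2 → run D
t=15: queue=[B,F,C,G,E,H,D] q_used=0 → run B
t=16: queue=[B,F,C,G,E,H,D] q_used=1 → run B
t=17: queue=[B,F,C,G,E,H,D] q_used=2 → run B
t=18: queue=[F,C,G,E,H,D,B] q_used=0 → run F
t=19: queue=[F,C,G,E,H,D,B] q_used=1 → run F
t=20: queue=[F,C,G,E,H,D,B] q_used=2 → run F
t=21: queue=[C,G,E,H,D,B,F] q_used=0 → run C
t=22: queue=[C,G,E,H,D,B,F] q_used=1 → run C
t=23: queue=[G,E,H,D,B,F] q_used=0 → run G
t=24: queue=[G,E,H,D,B,F] q_used=1 → run G
t=25: queue=[G,E,H,D,B,F] q_used=2 → run G
t=26: queue=[E,H,D,B,F,G] q_used=0 → run E
t=27: queue=[E,H,D,B,F,G] q_used=1 → run E
t=28: queue=[E,H,D,B,F,G] q_used=2 → run E
t=29: queue=[H,D,B,F,G,E] q_used=0 → run H
t=30: queue=[H,D,B,F,G,E] q_used=1 → run H
t=31: queue=[H,D,B,F,G,E] q_used=2 → run H
t=32: queue=[D,B,F,G,E,H] q_used=0 → run D
t=33: queue=[D,B,F,G,E,H] q_used=1 → run D
t=34: queue=[D,B,F,G,E,H] q_used=2 → run D
t=35: queue=[B,F,G,E,H,D] q_used=0 → run B
t=36: queue=[F,G,E,H,D] q_used=0 → run F
t=37: queue=[F,G,E,H,D] q_used=1 → run F
t=38: queue=[G,E,H,D] q_used=0 → run G
t=39: queue=[G,E,H,D] q_used=1 → run G
t=40: queue=[G,E,H,D] q_used=2 → run G
t=41: queue=[E,H,D] q_used=0 → run E
t=42: queue=[H,D] q_used=0 → run H
t=43: queue=[H,D] q_used=1 → run H
t=44: queue=[D] q_used=0 → run D
t=45: queue=[D] q_used=1 → run D
t=46: (idle)
t=47: (idle)
t=48: (idle)
t=49: (idle)

running at tick 13 = D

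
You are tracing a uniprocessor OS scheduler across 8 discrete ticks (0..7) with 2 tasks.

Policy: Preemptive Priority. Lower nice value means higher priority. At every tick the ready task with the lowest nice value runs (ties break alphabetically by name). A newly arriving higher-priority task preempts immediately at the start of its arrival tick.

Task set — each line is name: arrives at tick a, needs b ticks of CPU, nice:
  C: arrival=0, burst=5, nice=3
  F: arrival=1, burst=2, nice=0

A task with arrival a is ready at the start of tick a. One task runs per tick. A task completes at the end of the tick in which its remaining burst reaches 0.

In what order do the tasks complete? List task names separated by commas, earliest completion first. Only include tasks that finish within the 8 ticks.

completion order = F, C

t=0: ready={C} → run C
t=1: ready={C,F} → run F
t=2: ready={C,F} → run F
t=3: ready={C} → run C
t=4: ready={C} → run C
t=5: ready={C} → run C
t=6: ready={C} → run C
t=7: (idle)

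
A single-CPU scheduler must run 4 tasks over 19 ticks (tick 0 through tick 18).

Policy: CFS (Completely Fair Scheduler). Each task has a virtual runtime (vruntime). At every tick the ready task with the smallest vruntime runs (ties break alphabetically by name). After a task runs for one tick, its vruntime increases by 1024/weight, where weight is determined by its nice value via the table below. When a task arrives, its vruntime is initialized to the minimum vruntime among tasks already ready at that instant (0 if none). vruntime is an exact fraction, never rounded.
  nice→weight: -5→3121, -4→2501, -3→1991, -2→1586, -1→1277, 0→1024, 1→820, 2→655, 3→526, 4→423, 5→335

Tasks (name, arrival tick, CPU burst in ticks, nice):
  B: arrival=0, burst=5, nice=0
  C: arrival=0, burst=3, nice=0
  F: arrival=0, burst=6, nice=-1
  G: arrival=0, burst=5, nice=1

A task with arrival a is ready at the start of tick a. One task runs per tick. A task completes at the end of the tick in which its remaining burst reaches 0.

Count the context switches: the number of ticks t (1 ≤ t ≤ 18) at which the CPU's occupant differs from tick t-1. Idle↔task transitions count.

context switches = 18

t=0: vr[B=0 C=0 F=0 G=0] → run B
t=1: vr[B=1 C=0 F=0 G=0] → run C
t=2: vr[B=1 C=1 F=0 G=0] → run F
t=3: vr[B=1 C=1 F=1024/1277 G=0] → run G
t=4: vr[B=1 C=1 F=1024/1277 G=256/205] → run F
t=5: vr[B=1 C=1 F=2048/1277 G=256/205] → run B
t=6: vr[B=2 C=1 F=2048/1277 G=256/205] → run C
t=7: vr[B=2 C=2 F=2048/1277 G=256/205] → run G
t=8: vr[B=2 C=2 F=2048/1277 G=512/205] → run F
t=9: vr[B=2 C=2 F=3072/1277 G=512/205] → run B
t=10: vr[B=3 C=2 F=3072/1277 G=512/205] → run C
t=11: vr[B=3 F=3072/1277 G=512/205] → run F
t=12: vr[B=3 F=4096/1277 G=512/205] → run G
t=13: vr[B=3 F=4096/1277 G=768/205] → run B
t=14: vr[B=4 F=4096/1277 G=768/205] → run F
t=15: vr[B=4 F=5120/1277 G=768/205] → run G
t=16: vr[B=4 F=5120/1277 G=1024/205] → run B
t=17: vr[F=5120/1277 G=1024/205] → run F
t=18: vr[G=1024/205] → run G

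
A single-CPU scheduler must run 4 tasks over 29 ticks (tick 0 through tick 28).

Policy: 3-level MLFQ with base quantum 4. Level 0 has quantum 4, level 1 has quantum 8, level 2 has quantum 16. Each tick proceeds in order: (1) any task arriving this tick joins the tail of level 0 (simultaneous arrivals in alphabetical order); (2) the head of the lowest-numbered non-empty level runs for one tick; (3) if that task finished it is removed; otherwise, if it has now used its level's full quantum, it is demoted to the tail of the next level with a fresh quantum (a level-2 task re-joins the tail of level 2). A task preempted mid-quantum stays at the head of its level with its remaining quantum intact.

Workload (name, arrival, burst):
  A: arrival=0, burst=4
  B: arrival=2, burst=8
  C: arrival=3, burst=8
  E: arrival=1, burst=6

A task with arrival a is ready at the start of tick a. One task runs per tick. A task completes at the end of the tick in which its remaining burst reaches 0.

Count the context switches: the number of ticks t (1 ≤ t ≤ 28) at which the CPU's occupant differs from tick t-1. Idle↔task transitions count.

context switches = 7

t=0: L0/L1/L2 = A/-/- → run A
t=1: L0/L1/L2 = AE/-/- → run A
t=2: L0/L1/L2 = AEB/-/- → run A
t=3: L0/L1/L2 = AEBC/-/- → run A
t=4: L0/L1/L2 = EBC/-/- → run E
t=5: L0/L1/L2 = EBC/-/- → run E
t=6: L0/L1/L2 = EBC/-/- → run E
t=7: L0/L1/L2 = EBC/-/- → run E
t=8: L0/L1/L2 = BC/E/- → run B
t=9: L0/L1/L2 = BC/E/- → run B
t=10: L0/L1/L2 = BC/E/- → run B
t=11: L0/L1/L2 = BC/E/- → run B
t=12: L0/L1/L2 = C/EB/- → run C
t=13: L0/L1/L2 = C/EB/- → run C
t=14: L0/L1/L2 = C/EB/- → run C
t=15: L0/L1/L2 = C/EB/- → run C
t=16: L0/L1/L2 = -/EBC/- → run E
t=17: L0/L1/L2 = -/EBC/- → run E
t=18: L0/L1/L2 = -/BC/- → run B
t=19: L0/L1/L2 = -/BC/- → run B
t=20: L0/L1/L2 = -/BC/- → run B
t=21: L0/L1/L2 = -/BC/- → run B
t=22: L0/L1/L2 = -/C/- → run C
t=23: L0/L1/L2 = -/C/- → run C
t=24: L0/L1/L2 = -/C/- → run C
t=25: L0/L1/L2 = -/C/- → run C
t=26: (idle)
t=27: (idle)
t=28: (idle)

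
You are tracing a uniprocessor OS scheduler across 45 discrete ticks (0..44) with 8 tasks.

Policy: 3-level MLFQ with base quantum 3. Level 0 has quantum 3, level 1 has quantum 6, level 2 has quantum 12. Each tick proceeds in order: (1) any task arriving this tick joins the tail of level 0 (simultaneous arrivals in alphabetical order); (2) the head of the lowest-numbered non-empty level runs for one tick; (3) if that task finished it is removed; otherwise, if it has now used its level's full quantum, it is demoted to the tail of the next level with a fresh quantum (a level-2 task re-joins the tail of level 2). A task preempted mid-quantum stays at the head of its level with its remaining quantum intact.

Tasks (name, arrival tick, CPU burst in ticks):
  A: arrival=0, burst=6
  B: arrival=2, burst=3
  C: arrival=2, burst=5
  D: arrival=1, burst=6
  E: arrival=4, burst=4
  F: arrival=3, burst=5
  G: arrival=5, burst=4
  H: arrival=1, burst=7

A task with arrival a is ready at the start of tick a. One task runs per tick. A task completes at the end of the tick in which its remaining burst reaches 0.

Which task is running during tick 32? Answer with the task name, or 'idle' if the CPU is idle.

t=0: L0/L1/L2 = A/-/- → run A
t=1: L0/L1/L2 = ADH/-/- → run A
t=2: L0/L1/L2 = ADHBC/-/- → run A
t=3: L0/L1/L2 = DHBCF/A/- → run D
t=4: L0/L1/L2 = DHBCFE/A/- → run D
t=5: L0/L1/L2 = DHBCFEG/A/- → run D
t=6: L0/L1/L2 = HBCFEG/AD/- → run H
t=7: L0/L1/L2 = HBCFEG/AD/- → run H
t=8: L0/L1/L2 = HBCFEG/AD/- → run H
t=9: L0/L1/L2 = BCFEG/ADH/- → run B
t=10: L0/L1/L2 = BCFEG/ADH/- → run B
t=11: L0/L1/L2 = BCFEG/ADH/- → run B
t=12: L0/L1/L2 = CFEG/ADH/- → run C
t=13: L0/L1/L2 = CFEG/ADH/- → run C
t=14: L0/L1/L2 = CFEG/ADH/- → run C
t=15: L0/L1/L2 = FEG/ADHC/- → run F
t=16: L0/L1/L2 = FEG/ADHC/- → run F
t=17: L0/L1/L2 = FEG/ADHC/- → run F
t=18: L0/L1/L2 = EG/ADHCF/- → run E
t=19: L0/L1/L2 = EG/ADHCF/- → run E
t=20: L0/L1/L2 = EG/ADHCF/- → run E
t=21: L0/L1/L2 = G/ADHCFE/- → run G
t=22: L0/L1/L2 = G/ADHCFE/- → run G
t=23: L0/L1/L2 = G/ADHCFE/- → run G
t=24: L0/L1/L2 = -/ADHCFEG/- → run A
t=25: L0/L1/L2 = -/ADHCFEG/- → run A
t=26: L0/L1/L2 = -/ADHCFEG/- → run A
t=27: L0/L1/L2 = -/DHCFEG/- → run D
t=28: L0/L1/L2 = -/DHCFEG/- → run D
t=29: L0/L1/L2 = -/DHCFEG/- → run D
t=30: L0/L1/L2 = -/HCFEG/- → run H
t=31: L0/L1/L2 = -/HCFEG/- → run H
t=32: L0/L1/L2 = -/HCFEG/- → run H
t=33: L0/L1/L2 = -/HCFEG/- → run H
t=34: L0/L1/L2 = -/CFEG/- → run C
t=35: L0/L1/L2 = -/CFEG/- → run C
t=36: L0/L1/L2 = -/FEG/- → run F
t=37: L0/L1/L2 = -/FEG/- → run F
t=38: L0/L1/L2 = -/EG/- → run E
t=39: L0/L1/L2 = -/G/- → run G
t=40: (idle)
t=41: (idle)
t=42: (idle)
t=43: (idle)
t=44: (idle)

running at tick 32 = H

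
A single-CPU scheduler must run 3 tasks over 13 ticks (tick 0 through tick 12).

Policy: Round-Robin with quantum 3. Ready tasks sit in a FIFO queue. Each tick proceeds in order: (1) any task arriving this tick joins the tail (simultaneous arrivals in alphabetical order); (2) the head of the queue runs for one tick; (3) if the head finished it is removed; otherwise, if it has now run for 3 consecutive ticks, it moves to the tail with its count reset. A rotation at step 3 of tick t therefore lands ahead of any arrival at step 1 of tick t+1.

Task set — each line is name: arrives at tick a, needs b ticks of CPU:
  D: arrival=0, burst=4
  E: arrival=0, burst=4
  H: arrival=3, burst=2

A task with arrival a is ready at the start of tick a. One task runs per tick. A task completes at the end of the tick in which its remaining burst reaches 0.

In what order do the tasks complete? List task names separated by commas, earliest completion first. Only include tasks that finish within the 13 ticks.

t=0: queue=[D,E] q_used=0 → run D
t=1: queue=[D,E] q_used=1 → run D
t=2: queue=[D,E] q_used=2 → run D
t=3: queue=[E,D,H] q_used=0 → run E
t=4: queue=[E,D,H] q_used=1 → run E
t=5: queue=[E,D,H] q_used=2 → run E
t=6: queue=[D,H,E] q_used=0 → run D
t=7: queue=[H,E] q_used=0 → run H
t=8: queue=[H,E] q_used=1 → run H
t=9: queue=[E] q_used=0 → run E
t=10: (idle)
t=11: (idle)
t=12: (idle)

completion order = D, H, E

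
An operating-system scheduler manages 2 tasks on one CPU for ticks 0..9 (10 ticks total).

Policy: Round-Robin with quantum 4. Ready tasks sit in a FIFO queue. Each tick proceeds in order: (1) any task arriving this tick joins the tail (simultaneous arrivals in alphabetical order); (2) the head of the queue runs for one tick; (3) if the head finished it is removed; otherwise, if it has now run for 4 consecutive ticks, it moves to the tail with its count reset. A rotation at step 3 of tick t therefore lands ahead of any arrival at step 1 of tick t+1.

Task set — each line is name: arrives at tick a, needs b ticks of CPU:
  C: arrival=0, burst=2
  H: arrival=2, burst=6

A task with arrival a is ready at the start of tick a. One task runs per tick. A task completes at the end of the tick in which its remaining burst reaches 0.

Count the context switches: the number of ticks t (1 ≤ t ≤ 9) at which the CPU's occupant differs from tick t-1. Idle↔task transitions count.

context switches = 2

t=0: queue=[C] q_used=0 → run C
t=1: queue=[C] q_used=1 → run C
t=2: queue=[H] q_used=0 → run H
t=3: queue=[H] q_used=1 → run H
t=4: queue=[H] q_used=2 → run H
t=5: queue=[H] q_used=3 → run H
t=6: queue=[H] q_used=0 → run H
t=7: queue=[H] q_used=1 → run H
t=8: (idle)
t=9: (idle)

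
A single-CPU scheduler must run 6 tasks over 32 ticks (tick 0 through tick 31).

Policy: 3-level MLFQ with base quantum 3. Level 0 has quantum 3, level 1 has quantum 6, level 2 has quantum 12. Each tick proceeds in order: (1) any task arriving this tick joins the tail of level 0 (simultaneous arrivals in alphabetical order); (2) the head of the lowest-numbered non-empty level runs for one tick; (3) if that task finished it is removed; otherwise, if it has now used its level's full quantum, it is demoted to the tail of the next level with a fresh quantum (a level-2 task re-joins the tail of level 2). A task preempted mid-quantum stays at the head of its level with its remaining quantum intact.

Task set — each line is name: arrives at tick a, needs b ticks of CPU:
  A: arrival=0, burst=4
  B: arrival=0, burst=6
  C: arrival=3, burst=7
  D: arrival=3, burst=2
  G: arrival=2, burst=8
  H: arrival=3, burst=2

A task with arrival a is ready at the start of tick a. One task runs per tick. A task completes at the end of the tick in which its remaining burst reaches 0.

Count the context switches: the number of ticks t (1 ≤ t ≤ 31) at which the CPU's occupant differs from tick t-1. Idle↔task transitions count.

t=0: L0/L1/L2 = AB/-/- → run A
t=1: L0/L1/L2 = AB/-/- → run A
t=2: L0/L1/L2 = ABG/-/- → run A
t=3: L0/L1/L2 = BGCDH/A/- → run B
t=4: L0/L1/L2 = BGCDH/A/- → run B
t=5: L0/L1/L2 = BGCDH/A/- → run B
t=6: L0/L1/L2 = GCDH/AB/- → run G
t=7: L0/L1/L2 = GCDH/AB/- → run G
t=8: L0/L1/L2 = GCDH/AB/- → run G
t=9: L0/L1/L2 = CDH/ABG/- → run C
t=10: L0/L1/L2 = CDH/ABG/- → run C
t=11: L0/L1/L2 = CDH/ABG/- → run C
t=12: L0/L1/L2 = DH/ABGC/- → run D
t=13: L0/L1/L2 = DH/ABGC/- → run D
t=14: L0/L1/L2 = H/ABGC/- → run H
t=15: L0/L1/L2 = H/ABGC/- → run H
t=16: L0/L1/L2 = -/ABGC/- → run A
t=17: L0/L1/L2 = -/BGC/- → run B
t=18: L0/L1/L2 = -/BGC/- → run B
t=19: L0/L1/L2 = -/BGC/- → run B
t=20: L0/L1/L2 = -/GC/- → run G
t=21: L0/L1/L2 = -/GC/- → run G
t=22: L0/L1/L2 = -/GC/- → run G
t=23: L0/L1/L2 = -/GC/- → run G
t=24: L0/L1/L2 = -/GC/- → run G
t=25: L0/L1/L2 = -/C/- → run C
t=26: L0/L1/L2 = -/C/- → run C
t=27: L0/L1/L2 = -/C/- → run C
t=28: L0/L1/L2 = -/C/- → run C
t=29: (idle)
t=30: (idle)
t=31: (idle)

context switches = 10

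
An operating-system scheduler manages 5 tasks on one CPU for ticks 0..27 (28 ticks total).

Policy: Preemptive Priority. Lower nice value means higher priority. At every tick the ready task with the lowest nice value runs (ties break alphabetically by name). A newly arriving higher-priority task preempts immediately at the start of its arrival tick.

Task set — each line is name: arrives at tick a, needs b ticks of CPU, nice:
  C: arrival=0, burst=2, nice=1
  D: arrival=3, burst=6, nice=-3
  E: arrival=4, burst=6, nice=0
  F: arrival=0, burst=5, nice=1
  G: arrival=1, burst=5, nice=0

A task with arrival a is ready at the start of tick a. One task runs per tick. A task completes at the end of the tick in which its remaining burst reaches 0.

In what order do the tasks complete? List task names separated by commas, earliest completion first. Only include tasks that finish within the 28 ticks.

t=0: ready={C,F} → run C
t=1: ready={C,F,G} → run G
t=2: ready={C,F,G} → run G
t=3: ready={C,D,F,G} → run D
t=4: ready={C,D,E,F,G} → run D
t=5: ready={C,D,E,F,G} → run D
t=6: ready={C,D,E,F,G} → run D
t=7: ready={C,D,E,F,G} → run D
t=8: ready={C,D,E,F,G} → run D
t=9: ready={C,E,F,G} → run E
t=10: ready={C,E,F,G} → run E
t=11: ready={C,E,F,G} → run E
t=12: ready={C,E,F,G} → run E
t=13: ready={C,E,F,G} → run E
t=14: ready={C,E,F,G} → run E
t=15: ready={C,F,G} → run G
t=16: ready={C,F,G} → run G
t=17: ready={C,F,G} → run G
t=18: ready={C,F} → run C
t=19: ready={F} → run F
t=20: ready={F} → run F
t=21: ready={F} → run F
t=22: ready={F} → run F
t=23: ready={F} → run F
t=24: (idle)
t=25: (idle)
t=26: (idle)
t=27: (idle)

completion order = D, E, G, C, F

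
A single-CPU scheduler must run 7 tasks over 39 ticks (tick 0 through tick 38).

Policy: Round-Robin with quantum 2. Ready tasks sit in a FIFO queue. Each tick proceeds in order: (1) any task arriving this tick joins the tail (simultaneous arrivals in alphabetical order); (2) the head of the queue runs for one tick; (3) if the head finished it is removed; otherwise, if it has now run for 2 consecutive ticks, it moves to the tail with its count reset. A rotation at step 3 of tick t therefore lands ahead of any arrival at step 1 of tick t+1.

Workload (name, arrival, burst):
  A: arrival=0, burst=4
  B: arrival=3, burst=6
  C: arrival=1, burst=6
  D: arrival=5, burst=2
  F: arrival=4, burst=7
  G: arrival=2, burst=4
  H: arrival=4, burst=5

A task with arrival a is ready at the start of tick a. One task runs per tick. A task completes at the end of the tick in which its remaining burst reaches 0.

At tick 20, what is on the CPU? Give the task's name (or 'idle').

t=0: queue=[A] q_used=0 → run A
t=1: queue=[A,C] q_used=1 → run A
t=2: queue=[C,A,G] q_used=0 → run C
t=3: queue=[C,A,G,B] q_used=1 → run C
t=4: queue=[A,G,B,C,F,H] q_used=0 → run A
t=5: queue=[A,G,B,C,F,H,D] q_used=1 → run A
t=6: queue=[G,B,C,F,H,D] q_used=0 → run G
t=7: queue=[G,B,C,F,H,D] q_used=1 → run G
t=8: queue=[B,C,F,H,D,G] q_used=0 → run B
t=9: queue=[B,C,F,H,D,G] q_used=1 → run B
t=10: queue=[C,F,H,D,G,B] q_used=0 → run C
t=11: queue=[C,F,H,D,G,B] q_used=1 → run C
t=12: queue=[F,H,D,G,B,C] q_used=0 → run F
t=13: queue=[F,H,D,G,B,C] q_used=1 → run F
t=14: queue=[H,D,G,B,C,F] q_used=0 → run H
t=15: queue=[H,D,G,B,C,F] q_used=1 → run H
t=16: queue=[D,G,B,C,F,H] q_used=0 → run D
t=17: queue=[D,G,B,C,F,H] q_used=1 → run D
t=18: queue=[G,B,C,F,H] q_used=0 → run G
t=19: queue=[G,B,C,F,H] q_used=1 → run G
t=20: queue=[B,C,F,H] q_used=0 → run B
t=21: queue=[B,C,F,H] q_used=1 → run B
t=22: queue=[C,F,H,B] q_used=0 → run C
t=23: queue=[C,F,H,B] q_used=1 → run C
t=24: queue=[F,H,B] q_used=0 → run F
t=25: queue=[F,H,B] q_used=1 → run F
t=26: queue=[H,B,F] q_used=0 → run H
t=27: queue=[H,B,F] q_used=1 → run H
t=28: queue=[B,F,H] q_used=0 → run B
t=29: queue=[B,F,H] q_used=1 → run B
t=30: queue=[F,H] q_used=0 → run F
t=31: queue=[F,H] q_used=1 → run F
t=32: queue=[H,F] q_used=0 → run H
t=33: queue=[F] q_used=0 → run F
t=34: (idle)
t=35: (idle)
t=36: (idle)
t=37: (idle)
t=38: (idle)

running at tick 20 = B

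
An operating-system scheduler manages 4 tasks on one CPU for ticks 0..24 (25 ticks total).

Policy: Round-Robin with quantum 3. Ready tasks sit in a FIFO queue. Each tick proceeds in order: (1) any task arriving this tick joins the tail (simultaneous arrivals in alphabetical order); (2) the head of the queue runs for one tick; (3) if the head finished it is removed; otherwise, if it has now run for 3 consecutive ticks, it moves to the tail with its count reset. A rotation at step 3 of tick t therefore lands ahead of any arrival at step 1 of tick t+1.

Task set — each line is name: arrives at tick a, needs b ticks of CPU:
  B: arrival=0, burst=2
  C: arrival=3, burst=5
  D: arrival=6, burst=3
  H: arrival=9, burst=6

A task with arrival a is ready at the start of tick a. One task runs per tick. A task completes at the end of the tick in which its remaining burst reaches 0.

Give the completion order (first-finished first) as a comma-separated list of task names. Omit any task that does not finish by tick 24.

completion order = B, C, D, H

t=0: queue=[B] q_used=0 → run B
t=1: queue=[B] q_used=1 → run B
t=2: (idle)
t=3: queue=[C] q_used=0 → run C
t=4: queue=[C] q_used=1 → run C
t=5: queue=[C] q_used=2 → run C
t=6: queue=[C,D] q_used=0 → run C
t=7: queue=[C,D] q_used=1 → run C
t=8: queue=[D] q_used=0 → run D
t=9: queue=[D,H] q_used=1 → run D
t=10: queue=[D,H] q_used=2 → run D
t=11: queue=[H] q_used=0 → run H
t=12: queue=[H] q_used=1 → run H
t=13: queue=[H] q_used=2 → run H
t=14: queue=[H] q_used=0 → run H
t=15: queue=[H] q_used=1 → run H
t=16: queue=[H] q_used=2 → run H
t=17: (idle)
t=18: (idle)
t=19: (idle)
t=20: (idle)
t=21: (idle)
t=22: (idle)
t=23: (idle)
t=24: (idle)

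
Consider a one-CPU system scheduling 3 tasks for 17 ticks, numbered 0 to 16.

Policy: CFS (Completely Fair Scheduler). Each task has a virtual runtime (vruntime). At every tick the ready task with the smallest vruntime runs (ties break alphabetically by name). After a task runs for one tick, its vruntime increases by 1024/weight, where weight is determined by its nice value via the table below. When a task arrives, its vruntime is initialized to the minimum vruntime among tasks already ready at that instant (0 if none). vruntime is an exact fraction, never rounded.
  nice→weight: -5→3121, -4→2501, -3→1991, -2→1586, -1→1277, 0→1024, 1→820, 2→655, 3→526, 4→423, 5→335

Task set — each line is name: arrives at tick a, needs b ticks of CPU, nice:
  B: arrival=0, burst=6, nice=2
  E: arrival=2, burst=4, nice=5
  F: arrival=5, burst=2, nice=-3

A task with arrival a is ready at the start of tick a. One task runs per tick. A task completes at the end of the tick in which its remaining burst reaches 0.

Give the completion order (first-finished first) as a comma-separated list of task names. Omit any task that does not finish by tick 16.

t=0: vr[B=0] → run B
t=1: vr[B=1024/655] → run B
t=2: vr[B=2048/655 E=2048/655] → run B
t=3: vr[B=3072/655 E=2048/655] → run E
t=4: vr[B=3072/655 E=54272/8777] → run B
t=5: vr[B=4096/655 E=54272/8777 F=54272/8777] → run E
t=6: vr[B=4096/655 E=405504/43885 F=54272/8777] → run F
t=7: vr[B=4096/655 E=405504/43885 F=117043200/17475007] → run B
t=8: vr[B=1024/131 E=405504/43885 F=117043200/17475007] → run F
t=9: vr[B=1024/131 E=405504/43885] → run B
t=10: vr[E=405504/43885] → run E
t=11: vr[E=539648/43885] → run E
t=12: (idle)
t=13: (idle)
t=14: (idle)
t=15: (idle)
t=16: (idle)

completion order = F, B, E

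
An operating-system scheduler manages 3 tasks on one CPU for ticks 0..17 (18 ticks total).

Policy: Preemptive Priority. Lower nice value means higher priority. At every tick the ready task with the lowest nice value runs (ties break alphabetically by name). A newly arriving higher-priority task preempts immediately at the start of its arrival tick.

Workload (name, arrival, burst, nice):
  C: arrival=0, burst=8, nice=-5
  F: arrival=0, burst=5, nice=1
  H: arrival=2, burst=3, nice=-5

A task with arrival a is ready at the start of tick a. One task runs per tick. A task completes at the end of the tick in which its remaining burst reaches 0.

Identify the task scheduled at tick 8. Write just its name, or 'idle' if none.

t=0: ready={C,F} → run C
t=1: ready={C,F} → run C
t=2: ready={C,F,H} → run C
t=3: ready={C,F,H} → run C
t=4: ready={C,F,H} → run C
t=5: ready={C,F,H} → run C
t=6: ready={C,F,H} → run C
t=7: ready={C,F,H} → run C
t=8: ready={F,H} → run H
t=9: ready={F,H} → run H
t=10: ready={F,H} → run H
t=11: ready={F} → run F
t=12: ready={F} → run F
t=13: ready={F} → run F
t=14: ready={F} → run F
t=15: ready={F} → run F
t=16: (idle)
t=17: (idle)

running at tick 8 = H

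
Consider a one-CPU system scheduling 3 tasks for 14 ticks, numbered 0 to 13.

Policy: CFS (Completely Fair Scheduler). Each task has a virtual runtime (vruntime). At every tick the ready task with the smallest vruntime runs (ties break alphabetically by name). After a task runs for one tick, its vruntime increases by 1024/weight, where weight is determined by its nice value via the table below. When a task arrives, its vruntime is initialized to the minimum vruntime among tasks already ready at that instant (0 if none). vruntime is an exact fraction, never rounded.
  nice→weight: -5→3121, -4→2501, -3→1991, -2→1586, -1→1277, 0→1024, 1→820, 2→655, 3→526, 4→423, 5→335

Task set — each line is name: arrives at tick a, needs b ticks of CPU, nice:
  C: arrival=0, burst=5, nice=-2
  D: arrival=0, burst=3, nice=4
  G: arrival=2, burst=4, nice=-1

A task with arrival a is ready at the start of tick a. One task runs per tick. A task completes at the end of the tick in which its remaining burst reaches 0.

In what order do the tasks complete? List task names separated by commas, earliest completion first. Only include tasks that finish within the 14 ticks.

t=0: vr[C=0 D=0] → run C
t=1: vr[C=512/793 D=0] → run D
t=2: vr[C=512/793 D=1024/423 G=512/793] → run C
t=3: vr[C=1024/793 D=1024/423 G=512/793] → run G
t=4: vr[C=1024/793 D=1024/423 G=1465856/1012661] → run C
t=5: vr[C=1536/793 D=1024/423 G=1465856/1012661] → run G
t=6: vr[C=1536/793 D=1024/423 G=2277888/1012661] → run C
t=7: vr[C=2048/793 D=1024/423 G=2277888/1012661] → run G
t=8: vr[C=2048/793 D=1024/423 G=3089920/1012661] → run D
t=9: vr[C=2048/793 D=2048/423 G=3089920/1012661] → run C
t=10: vr[D=2048/423 G=3089920/1012661] → run G
t=11: vr[D=2048/423] → run D
t=12: (idle)
t=13: (idle)

completion order = C, G, D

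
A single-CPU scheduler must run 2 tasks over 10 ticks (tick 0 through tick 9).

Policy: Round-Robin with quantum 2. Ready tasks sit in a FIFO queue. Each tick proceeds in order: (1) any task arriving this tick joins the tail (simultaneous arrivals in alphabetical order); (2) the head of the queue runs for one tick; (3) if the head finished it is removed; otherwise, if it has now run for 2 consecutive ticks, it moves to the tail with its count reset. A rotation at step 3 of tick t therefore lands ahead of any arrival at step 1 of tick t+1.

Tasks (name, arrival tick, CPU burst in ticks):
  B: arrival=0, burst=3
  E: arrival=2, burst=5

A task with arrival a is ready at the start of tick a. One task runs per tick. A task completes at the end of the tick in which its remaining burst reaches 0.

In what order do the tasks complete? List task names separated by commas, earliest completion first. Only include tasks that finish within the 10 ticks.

completion order = B, E

t=0: queue=[B] q_used=0 → run B
t=1: queue=[B] q_used=1 → run B
t=2: queue=[B,E] q_used=0 → run B
t=3: queue=[E] q_used=0 → run E
t=4: queue=[E] q_used=1 → run E
t=5: queue=[E] q_used=0 → run E
t=6: queue=[E] q_used=1 → run E
t=7: queue=[E] q_used=0 → run E
t=8: (idle)
t=9: (idle)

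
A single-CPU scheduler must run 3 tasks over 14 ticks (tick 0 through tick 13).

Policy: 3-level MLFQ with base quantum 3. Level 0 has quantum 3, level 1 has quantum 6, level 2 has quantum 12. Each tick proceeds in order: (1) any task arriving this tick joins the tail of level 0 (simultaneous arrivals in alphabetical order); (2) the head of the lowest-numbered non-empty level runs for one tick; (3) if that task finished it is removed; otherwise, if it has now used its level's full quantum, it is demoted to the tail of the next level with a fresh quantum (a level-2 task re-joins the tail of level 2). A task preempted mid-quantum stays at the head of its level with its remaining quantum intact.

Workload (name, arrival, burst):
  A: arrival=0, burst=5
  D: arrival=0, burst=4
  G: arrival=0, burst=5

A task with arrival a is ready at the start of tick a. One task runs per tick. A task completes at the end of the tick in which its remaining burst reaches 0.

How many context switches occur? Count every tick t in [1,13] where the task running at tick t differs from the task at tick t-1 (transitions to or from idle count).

t=0: L0/L1/L2 = ADG/-/- → run A
t=1: L0/L1/L2 = ADG/-/- → run A
t=2: L0/L1/L2 = ADG/-/- → run A
t=3: L0/L1/L2 = DG/A/- → run D
t=4: L0/L1/L2 = DG/A/- → run D
t=5: L0/L1/L2 = DG/A/- → run D
t=6: L0/L1/L2 = G/AD/- → run G
t=7: L0/L1/L2 = G/AD/- → run G
t=8: L0/L1/L2 = G/AD/- → run G
t=9: L0/L1/L2 = -/ADG/- → run A
t=10: L0/L1/L2 = -/ADG/- → run A
t=11: L0/L1/L2 = -/DG/- → run D
t=12: L0/L1/L2 = -/G/- → run G
t=13: L0/L1/L2 = -/G/- → run G

context switches = 5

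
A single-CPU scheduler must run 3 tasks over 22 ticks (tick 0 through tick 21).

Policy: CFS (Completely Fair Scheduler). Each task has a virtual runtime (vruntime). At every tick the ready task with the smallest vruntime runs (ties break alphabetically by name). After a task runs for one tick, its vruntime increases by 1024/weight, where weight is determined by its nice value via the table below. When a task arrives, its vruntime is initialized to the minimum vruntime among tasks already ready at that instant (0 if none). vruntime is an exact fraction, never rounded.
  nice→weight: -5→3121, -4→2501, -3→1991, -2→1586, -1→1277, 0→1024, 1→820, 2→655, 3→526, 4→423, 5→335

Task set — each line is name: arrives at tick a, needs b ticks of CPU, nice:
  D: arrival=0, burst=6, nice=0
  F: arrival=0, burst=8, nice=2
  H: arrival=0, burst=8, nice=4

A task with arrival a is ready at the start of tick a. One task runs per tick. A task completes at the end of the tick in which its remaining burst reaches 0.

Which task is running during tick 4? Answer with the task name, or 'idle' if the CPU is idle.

t=0: vr[D=0 F=0 H=0] → run D
t=1: vr[D=1 F=0 H=0] → run F
t=2: vr[D=1 F=1024/655 H=0] → run H
t=3: vr[D=1 F=1024/655 H=1024/423] → run D
t=4: vr[D=2 F=1024/655 H=1024/423] → run F
t=5: vr[D=2 F=2048/655 H=1024/423] → run D
t=6: vr[D=3 F=2048/655 H=1024/423] → run H
t=7: vr[D=3 F=2048/655 H=2048/423] → run D
t=8: vr[D=4 F=2048/655 H=2048/423] → run F
t=9: vr[D=4 F=3072/655 H=2048/423] → run D
t=10: vr[D=5 F=3072/655 H=2048/423] → run F
t=11: vr[D=5 F=4096/655 H=2048/423] → run H
t=12: vr[D=5 F=4096/655 H=1024/141] → run D
t=13: vr[F=4096/655 H=1024/141] → run F
t=14: vr[F=1024/131 H=1024/141] → run H
t=15: vr[F=1024/131 H=4096/423] → run F
t=16: vr[F=6144/655 H=4096/423] → run F
t=17: vr[F=7168/655 H=4096/423] → run H
t=18: vr[F=7168/655 H=5120/423] → run F
t=19: vr[H=5120/423] → run H
t=20: vr[H=2048/141] → run H
t=21: vr[H=7168/423] → run H

running at tick 4 = F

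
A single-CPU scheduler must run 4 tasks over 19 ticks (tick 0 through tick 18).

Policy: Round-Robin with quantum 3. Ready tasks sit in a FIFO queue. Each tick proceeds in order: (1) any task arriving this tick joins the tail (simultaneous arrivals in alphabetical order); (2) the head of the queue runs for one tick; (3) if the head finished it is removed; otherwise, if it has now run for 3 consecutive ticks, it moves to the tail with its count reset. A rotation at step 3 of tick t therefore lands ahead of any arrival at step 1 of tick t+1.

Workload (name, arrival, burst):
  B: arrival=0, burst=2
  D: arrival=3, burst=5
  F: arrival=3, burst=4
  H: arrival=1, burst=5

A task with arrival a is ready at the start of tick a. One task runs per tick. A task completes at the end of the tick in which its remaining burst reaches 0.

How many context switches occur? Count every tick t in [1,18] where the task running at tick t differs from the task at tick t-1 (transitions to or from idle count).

context switches = 7

t=0: queue=[B] q_used=0 → run B
t=1: queue=[B,H] q_used=1 → run B
t=2: queue=[H] q_used=0 → run H
t=3: queue=[H,D,F] q_used=1 → run H
t=4: queue=[H,D,F] q_used=2 → run H
t=5: queue=[D,F,H] q_used=0 → run D
t=6: queue=[D,F,H] q_used=1 → run D
t=7: queue=[D,F,H] q_used=2 → run D
t=8: queue=[F,H,D] q_used=0 → run F
t=9: queue=[F,H,D] q_used=1 → run F
t=10: queue=[F,H,D] q_used=2 → run F
t=11: queue=[H,D,F] q_used=0 → run H
t=12: queue=[H,D,F] q_used=1 → run H
t=13: queue=[D,F] q_used=0 → run D
t=14: queue=[D,F] q_used=1 → run D
t=15: queue=[F] q_used=0 → run F
t=16: (idle)
t=17: (idle)
t=18: (idle)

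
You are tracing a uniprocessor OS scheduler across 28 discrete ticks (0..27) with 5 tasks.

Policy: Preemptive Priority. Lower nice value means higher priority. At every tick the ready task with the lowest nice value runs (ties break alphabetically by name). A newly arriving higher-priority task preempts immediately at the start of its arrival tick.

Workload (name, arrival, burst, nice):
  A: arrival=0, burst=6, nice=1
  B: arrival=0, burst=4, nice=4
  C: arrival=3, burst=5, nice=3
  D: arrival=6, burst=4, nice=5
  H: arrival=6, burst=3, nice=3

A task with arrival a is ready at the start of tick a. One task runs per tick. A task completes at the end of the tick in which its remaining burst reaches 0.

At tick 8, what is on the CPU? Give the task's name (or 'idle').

running at tick 8 = C

t=0: ready={A,B} → run A
t=1: ready={A,B} → run A
t=2: ready={A,B} → run A
t=3: ready={A,B,C} → run A
t=4: ready={A,B,C} → run A
t=5: ready={A,B,C} → run A
t=6: ready={B,C,D,H} → run C
t=7: ready={B,C,D,H} → run C
t=8: ready={B,C,D,H} → run C
t=9: ready={B,C,D,H} → run C
t=10: ready={B,C,D,H} → run C
t=11: ready={B,D,H} → run H
t=12: ready={B,D,H} → run H
t=13: ready={B,D,H} → run H
t=14: ready={B,D} → run B
t=15: ready={B,D} → run B
t=16: ready={B,D} → run B
t=17: ready={B,D} → run B
t=18: ready={D} → run D
t=19: ready={D} → run D
t=20: ready={D} → run D
t=21: ready={D} → run D
t=22: (idle)
t=23: (idle)
t=24: (idle)
t=25: (idle)
t=26: (idle)
t=27: (idle)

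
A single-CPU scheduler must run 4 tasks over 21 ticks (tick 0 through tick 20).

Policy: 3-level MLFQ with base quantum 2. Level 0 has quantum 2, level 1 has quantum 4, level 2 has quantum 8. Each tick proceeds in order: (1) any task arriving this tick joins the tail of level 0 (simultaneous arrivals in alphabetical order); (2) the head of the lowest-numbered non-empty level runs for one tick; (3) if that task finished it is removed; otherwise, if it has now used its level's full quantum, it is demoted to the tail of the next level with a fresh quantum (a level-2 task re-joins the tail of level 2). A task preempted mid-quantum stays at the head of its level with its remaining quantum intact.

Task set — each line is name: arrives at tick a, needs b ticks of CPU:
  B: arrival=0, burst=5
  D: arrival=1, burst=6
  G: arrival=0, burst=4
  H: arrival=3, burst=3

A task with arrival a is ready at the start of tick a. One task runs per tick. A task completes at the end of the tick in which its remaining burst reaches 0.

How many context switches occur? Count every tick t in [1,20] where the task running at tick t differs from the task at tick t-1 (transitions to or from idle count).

context switches = 8

t=0: L0/L1/L2 = BG/-/- → run B
t=1: L0/L1/L2 = BGD/-/- → run B
t=2: L0/L1/L2 = GD/B/- → run G
t=3: L0/L1/L2 = GDH/B/- → run G
t=4: L0/L1/L2 = DH/BG/- → run D
t=5: L0/L1/L2 = DH/BG/- → run D
t=6: L0/L1/L2 = H/BGD/- → run H
t=7: L0/L1/L2 = H/BGD/- → run H
t=8: L0/L1/L2 = -/BGDH/- → run B
t=9: L0/L1/L2 = -/BGDH/- → run B
t=10: L0/L1/L2 = -/BGDH/- → run B
t=11: L0/L1/L2 = -/GDH/- → run G
t=12: L0/L1/L2 = -/GDH/- → run G
t=13: L0/L1/L2 = -/DH/- → run D
t=14: L0/L1/L2 = -/DH/- → run D
t=15: L0/L1/L2 = -/DH/- → run D
t=16: L0/L1/L2 = -/DH/- → run D
t=17: L0/L1/L2 = -/H/- → run H
t=18: (idle)
t=19: (idle)
t=20: (idle)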